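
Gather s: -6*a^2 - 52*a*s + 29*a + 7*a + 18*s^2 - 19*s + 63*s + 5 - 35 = -6*a^2 + 36*a + 18*s^2 + s*(44 - 52*a) - 30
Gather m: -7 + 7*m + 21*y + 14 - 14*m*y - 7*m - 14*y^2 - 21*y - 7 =-14*m*y - 14*y^2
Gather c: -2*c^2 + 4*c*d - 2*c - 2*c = -2*c^2 + c*(4*d - 4)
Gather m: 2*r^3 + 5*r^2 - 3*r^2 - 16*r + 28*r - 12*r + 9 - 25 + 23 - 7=2*r^3 + 2*r^2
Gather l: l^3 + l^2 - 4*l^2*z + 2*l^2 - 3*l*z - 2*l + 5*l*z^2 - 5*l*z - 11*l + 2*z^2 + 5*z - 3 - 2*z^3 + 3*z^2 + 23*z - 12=l^3 + l^2*(3 - 4*z) + l*(5*z^2 - 8*z - 13) - 2*z^3 + 5*z^2 + 28*z - 15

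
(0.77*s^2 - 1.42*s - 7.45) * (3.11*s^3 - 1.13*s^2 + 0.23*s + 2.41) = 2.3947*s^5 - 5.2863*s^4 - 21.3878*s^3 + 9.9476*s^2 - 5.1357*s - 17.9545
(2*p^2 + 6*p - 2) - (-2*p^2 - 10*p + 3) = 4*p^2 + 16*p - 5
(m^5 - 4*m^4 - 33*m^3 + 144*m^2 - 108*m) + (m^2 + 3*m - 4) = m^5 - 4*m^4 - 33*m^3 + 145*m^2 - 105*m - 4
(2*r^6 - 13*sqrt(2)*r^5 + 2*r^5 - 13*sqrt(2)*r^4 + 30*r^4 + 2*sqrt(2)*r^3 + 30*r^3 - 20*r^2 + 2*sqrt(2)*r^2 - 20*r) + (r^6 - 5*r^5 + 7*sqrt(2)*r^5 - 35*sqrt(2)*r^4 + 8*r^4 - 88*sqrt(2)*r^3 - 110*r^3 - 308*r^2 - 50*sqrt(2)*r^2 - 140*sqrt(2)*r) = 3*r^6 - 6*sqrt(2)*r^5 - 3*r^5 - 48*sqrt(2)*r^4 + 38*r^4 - 86*sqrt(2)*r^3 - 80*r^3 - 328*r^2 - 48*sqrt(2)*r^2 - 140*sqrt(2)*r - 20*r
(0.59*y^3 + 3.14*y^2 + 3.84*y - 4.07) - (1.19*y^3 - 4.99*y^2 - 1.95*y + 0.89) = -0.6*y^3 + 8.13*y^2 + 5.79*y - 4.96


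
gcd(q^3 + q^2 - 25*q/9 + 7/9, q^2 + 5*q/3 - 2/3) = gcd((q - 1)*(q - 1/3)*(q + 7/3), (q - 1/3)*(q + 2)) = q - 1/3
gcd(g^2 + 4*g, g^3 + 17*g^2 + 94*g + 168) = g + 4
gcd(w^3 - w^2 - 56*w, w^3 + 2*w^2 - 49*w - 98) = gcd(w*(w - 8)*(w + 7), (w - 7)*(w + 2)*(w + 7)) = w + 7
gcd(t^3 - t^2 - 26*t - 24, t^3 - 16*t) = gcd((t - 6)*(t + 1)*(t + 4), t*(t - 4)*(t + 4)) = t + 4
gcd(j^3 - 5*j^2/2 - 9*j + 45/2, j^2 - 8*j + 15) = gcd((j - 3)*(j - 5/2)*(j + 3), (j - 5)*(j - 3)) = j - 3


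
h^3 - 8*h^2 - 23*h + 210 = (h - 7)*(h - 6)*(h + 5)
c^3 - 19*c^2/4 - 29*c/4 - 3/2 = (c - 6)*(c + 1/4)*(c + 1)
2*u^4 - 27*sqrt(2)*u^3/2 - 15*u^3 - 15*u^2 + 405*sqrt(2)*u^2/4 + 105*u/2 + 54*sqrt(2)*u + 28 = (u - 8)*(u - 7*sqrt(2))*(sqrt(2)*u + 1/2)*(sqrt(2)*u + sqrt(2)/2)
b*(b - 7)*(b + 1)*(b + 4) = b^4 - 2*b^3 - 31*b^2 - 28*b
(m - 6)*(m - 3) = m^2 - 9*m + 18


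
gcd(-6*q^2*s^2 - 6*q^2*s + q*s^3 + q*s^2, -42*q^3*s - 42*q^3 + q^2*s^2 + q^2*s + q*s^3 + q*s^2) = 6*q^2*s + 6*q^2 - q*s^2 - q*s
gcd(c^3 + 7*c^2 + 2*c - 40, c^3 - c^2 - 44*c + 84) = c - 2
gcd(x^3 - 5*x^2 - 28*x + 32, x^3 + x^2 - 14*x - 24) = 1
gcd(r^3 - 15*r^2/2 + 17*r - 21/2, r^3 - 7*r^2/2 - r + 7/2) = r^2 - 9*r/2 + 7/2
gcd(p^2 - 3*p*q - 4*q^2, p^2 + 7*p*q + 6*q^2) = p + q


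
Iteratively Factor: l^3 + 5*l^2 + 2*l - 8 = (l + 2)*(l^2 + 3*l - 4) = (l - 1)*(l + 2)*(l + 4)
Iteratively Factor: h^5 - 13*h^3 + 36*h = (h)*(h^4 - 13*h^2 + 36) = h*(h + 2)*(h^3 - 2*h^2 - 9*h + 18) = h*(h - 3)*(h + 2)*(h^2 + h - 6) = h*(h - 3)*(h - 2)*(h + 2)*(h + 3)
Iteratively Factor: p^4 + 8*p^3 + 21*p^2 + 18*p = (p)*(p^3 + 8*p^2 + 21*p + 18) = p*(p + 3)*(p^2 + 5*p + 6) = p*(p + 3)^2*(p + 2)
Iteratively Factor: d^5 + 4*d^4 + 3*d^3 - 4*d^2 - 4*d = (d + 2)*(d^4 + 2*d^3 - d^2 - 2*d) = (d + 2)^2*(d^3 - d) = (d + 1)*(d + 2)^2*(d^2 - d) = (d - 1)*(d + 1)*(d + 2)^2*(d)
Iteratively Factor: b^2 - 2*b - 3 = (b - 3)*(b + 1)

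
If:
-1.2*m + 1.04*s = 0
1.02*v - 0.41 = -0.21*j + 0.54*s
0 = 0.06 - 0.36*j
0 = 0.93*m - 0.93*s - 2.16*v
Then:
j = 0.17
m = -0.54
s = -0.63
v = 0.04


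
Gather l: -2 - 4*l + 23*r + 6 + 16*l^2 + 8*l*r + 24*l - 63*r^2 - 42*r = 16*l^2 + l*(8*r + 20) - 63*r^2 - 19*r + 4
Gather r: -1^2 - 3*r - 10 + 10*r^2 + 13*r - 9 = 10*r^2 + 10*r - 20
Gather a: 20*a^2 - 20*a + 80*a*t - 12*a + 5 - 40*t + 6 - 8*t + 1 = 20*a^2 + a*(80*t - 32) - 48*t + 12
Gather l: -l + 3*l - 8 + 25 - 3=2*l + 14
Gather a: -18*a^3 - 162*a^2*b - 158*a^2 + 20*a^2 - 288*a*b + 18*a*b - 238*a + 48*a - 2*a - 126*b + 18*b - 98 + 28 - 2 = -18*a^3 + a^2*(-162*b - 138) + a*(-270*b - 192) - 108*b - 72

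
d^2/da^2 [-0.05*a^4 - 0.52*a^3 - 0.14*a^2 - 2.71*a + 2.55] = -0.6*a^2 - 3.12*a - 0.28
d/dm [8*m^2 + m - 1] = 16*m + 1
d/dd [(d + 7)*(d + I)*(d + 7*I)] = 3*d^2 + d*(14 + 16*I) - 7 + 56*I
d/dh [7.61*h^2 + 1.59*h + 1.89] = 15.22*h + 1.59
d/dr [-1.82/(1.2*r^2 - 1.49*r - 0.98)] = (4.368*r - 2.7118)/(-1.2*r^2 + 1.49*r + 0.98)^2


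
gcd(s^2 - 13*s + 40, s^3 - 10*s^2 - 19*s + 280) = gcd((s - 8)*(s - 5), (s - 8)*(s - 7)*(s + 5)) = s - 8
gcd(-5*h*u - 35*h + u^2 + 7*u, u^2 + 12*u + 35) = u + 7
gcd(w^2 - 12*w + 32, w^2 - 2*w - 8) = w - 4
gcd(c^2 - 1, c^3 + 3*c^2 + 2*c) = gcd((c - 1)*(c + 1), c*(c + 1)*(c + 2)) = c + 1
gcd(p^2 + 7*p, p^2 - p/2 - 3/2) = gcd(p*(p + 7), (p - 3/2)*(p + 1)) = 1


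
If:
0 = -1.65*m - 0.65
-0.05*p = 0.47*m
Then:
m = -0.39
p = 3.70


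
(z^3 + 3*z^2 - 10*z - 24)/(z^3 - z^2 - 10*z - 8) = (z^2 + z - 12)/(z^2 - 3*z - 4)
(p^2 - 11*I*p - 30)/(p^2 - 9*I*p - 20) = (p - 6*I)/(p - 4*I)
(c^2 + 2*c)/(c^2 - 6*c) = (c + 2)/(c - 6)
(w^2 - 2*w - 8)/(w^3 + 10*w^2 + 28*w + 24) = (w - 4)/(w^2 + 8*w + 12)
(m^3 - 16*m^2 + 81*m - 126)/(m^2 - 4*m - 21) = (m^2 - 9*m + 18)/(m + 3)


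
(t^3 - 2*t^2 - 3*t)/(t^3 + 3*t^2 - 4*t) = (t^2 - 2*t - 3)/(t^2 + 3*t - 4)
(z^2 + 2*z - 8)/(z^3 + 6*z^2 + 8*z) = (z - 2)/(z*(z + 2))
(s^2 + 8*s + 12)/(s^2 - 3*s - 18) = (s^2 + 8*s + 12)/(s^2 - 3*s - 18)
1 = 1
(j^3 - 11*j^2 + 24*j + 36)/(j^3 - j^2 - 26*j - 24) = (j - 6)/(j + 4)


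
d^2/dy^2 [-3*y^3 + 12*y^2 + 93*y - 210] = 24 - 18*y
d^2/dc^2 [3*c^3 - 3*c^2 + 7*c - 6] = 18*c - 6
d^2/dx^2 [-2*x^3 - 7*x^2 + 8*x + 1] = -12*x - 14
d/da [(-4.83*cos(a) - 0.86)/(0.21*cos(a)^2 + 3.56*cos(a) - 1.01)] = (1.0143*sin(a)^2 - 0.3612*cos(a) - 8.9542)*sin(a)/(0.21*cos(a)^2 + 3.56*cos(a) - 1.01)^2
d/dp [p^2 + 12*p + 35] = 2*p + 12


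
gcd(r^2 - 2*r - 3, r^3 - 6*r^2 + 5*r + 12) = r^2 - 2*r - 3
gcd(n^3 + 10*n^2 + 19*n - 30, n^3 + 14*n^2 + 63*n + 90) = n^2 + 11*n + 30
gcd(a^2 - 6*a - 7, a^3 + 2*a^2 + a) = a + 1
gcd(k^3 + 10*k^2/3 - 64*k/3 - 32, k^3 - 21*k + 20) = k - 4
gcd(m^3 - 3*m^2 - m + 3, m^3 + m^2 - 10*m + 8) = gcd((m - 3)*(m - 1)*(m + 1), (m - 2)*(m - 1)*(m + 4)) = m - 1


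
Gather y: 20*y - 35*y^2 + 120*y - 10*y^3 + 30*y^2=-10*y^3 - 5*y^2 + 140*y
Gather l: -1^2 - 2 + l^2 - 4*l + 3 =l^2 - 4*l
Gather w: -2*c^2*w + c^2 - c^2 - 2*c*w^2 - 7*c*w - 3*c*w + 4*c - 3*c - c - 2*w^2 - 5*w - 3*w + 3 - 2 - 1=w^2*(-2*c - 2) + w*(-2*c^2 - 10*c - 8)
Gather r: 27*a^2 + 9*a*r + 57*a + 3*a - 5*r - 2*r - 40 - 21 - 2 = 27*a^2 + 60*a + r*(9*a - 7) - 63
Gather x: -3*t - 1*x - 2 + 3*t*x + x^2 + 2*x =-3*t + x^2 + x*(3*t + 1) - 2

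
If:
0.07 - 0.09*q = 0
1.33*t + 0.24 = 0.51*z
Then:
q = 0.78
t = 0.383458646616541*z - 0.180451127819549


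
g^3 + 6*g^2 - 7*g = g*(g - 1)*(g + 7)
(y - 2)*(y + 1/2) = y^2 - 3*y/2 - 1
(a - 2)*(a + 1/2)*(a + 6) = a^3 + 9*a^2/2 - 10*a - 6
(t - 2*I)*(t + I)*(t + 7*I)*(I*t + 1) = I*t^4 - 5*t^3 + 15*I*t^2 - 5*t + 14*I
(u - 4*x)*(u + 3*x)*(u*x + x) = u^3*x - u^2*x^2 + u^2*x - 12*u*x^3 - u*x^2 - 12*x^3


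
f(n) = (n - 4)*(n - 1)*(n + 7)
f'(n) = (n - 4)*(n - 1) + (n - 4)*(n + 7) + (n - 1)*(n + 7)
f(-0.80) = 53.57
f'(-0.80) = -32.28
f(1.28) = -6.31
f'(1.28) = -20.96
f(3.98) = -0.65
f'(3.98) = 32.44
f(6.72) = 213.46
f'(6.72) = 131.36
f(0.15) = 23.40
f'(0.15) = -30.33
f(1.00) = 0.00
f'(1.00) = -24.00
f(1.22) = -5.03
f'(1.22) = -21.65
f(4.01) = 0.33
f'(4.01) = 33.28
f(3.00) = -20.00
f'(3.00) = 8.00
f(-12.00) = -1040.00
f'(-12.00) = 353.00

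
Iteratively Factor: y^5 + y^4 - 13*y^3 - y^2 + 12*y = (y + 1)*(y^4 - 13*y^2 + 12*y) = y*(y + 1)*(y^3 - 13*y + 12) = y*(y - 3)*(y + 1)*(y^2 + 3*y - 4) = y*(y - 3)*(y + 1)*(y + 4)*(y - 1)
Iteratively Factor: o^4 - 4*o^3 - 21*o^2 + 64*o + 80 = (o - 4)*(o^3 - 21*o - 20) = (o - 4)*(o + 4)*(o^2 - 4*o - 5) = (o - 5)*(o - 4)*(o + 4)*(o + 1)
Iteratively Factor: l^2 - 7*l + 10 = (l - 5)*(l - 2)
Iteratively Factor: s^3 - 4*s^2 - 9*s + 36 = (s - 3)*(s^2 - s - 12) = (s - 4)*(s - 3)*(s + 3)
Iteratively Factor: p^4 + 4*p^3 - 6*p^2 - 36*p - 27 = (p - 3)*(p^3 + 7*p^2 + 15*p + 9) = (p - 3)*(p + 3)*(p^2 + 4*p + 3) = (p - 3)*(p + 3)^2*(p + 1)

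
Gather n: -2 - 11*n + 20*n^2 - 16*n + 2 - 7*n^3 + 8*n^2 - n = -7*n^3 + 28*n^2 - 28*n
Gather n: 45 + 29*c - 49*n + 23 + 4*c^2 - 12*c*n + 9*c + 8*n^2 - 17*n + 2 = 4*c^2 + 38*c + 8*n^2 + n*(-12*c - 66) + 70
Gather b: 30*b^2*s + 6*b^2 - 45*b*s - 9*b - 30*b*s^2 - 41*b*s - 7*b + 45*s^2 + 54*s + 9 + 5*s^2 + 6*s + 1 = b^2*(30*s + 6) + b*(-30*s^2 - 86*s - 16) + 50*s^2 + 60*s + 10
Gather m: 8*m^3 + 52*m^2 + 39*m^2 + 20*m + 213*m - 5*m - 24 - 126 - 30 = 8*m^3 + 91*m^2 + 228*m - 180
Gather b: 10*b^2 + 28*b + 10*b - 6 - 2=10*b^2 + 38*b - 8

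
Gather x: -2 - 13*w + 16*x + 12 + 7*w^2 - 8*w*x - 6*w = 7*w^2 - 19*w + x*(16 - 8*w) + 10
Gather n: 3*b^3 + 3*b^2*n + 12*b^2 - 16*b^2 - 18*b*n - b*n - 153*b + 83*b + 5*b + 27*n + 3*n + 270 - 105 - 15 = 3*b^3 - 4*b^2 - 65*b + n*(3*b^2 - 19*b + 30) + 150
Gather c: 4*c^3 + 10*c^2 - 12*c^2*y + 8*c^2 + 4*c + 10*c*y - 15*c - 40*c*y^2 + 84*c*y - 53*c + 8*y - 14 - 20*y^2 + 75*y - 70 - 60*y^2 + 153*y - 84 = 4*c^3 + c^2*(18 - 12*y) + c*(-40*y^2 + 94*y - 64) - 80*y^2 + 236*y - 168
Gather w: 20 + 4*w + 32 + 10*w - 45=14*w + 7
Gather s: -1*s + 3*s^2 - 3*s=3*s^2 - 4*s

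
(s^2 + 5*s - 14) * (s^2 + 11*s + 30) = s^4 + 16*s^3 + 71*s^2 - 4*s - 420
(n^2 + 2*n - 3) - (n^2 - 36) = 2*n + 33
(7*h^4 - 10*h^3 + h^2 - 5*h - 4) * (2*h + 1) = 14*h^5 - 13*h^4 - 8*h^3 - 9*h^2 - 13*h - 4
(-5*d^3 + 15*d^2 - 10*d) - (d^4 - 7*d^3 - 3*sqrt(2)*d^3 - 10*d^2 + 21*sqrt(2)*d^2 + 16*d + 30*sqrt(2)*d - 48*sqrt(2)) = -d^4 + 2*d^3 + 3*sqrt(2)*d^3 - 21*sqrt(2)*d^2 + 25*d^2 - 30*sqrt(2)*d - 26*d + 48*sqrt(2)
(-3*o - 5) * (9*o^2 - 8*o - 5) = -27*o^3 - 21*o^2 + 55*o + 25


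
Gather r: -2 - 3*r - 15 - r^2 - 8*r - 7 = -r^2 - 11*r - 24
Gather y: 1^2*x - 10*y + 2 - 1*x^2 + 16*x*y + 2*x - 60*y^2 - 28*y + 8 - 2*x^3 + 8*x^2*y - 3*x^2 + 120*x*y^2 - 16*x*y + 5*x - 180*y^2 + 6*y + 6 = -2*x^3 - 4*x^2 + 8*x + y^2*(120*x - 240) + y*(8*x^2 - 32) + 16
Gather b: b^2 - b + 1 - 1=b^2 - b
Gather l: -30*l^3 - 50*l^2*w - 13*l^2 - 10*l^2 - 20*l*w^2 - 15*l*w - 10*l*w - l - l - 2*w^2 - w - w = -30*l^3 + l^2*(-50*w - 23) + l*(-20*w^2 - 25*w - 2) - 2*w^2 - 2*w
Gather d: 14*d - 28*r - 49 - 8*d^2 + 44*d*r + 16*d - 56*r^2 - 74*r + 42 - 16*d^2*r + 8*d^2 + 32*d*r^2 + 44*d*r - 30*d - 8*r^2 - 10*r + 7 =-16*d^2*r + d*(32*r^2 + 88*r) - 64*r^2 - 112*r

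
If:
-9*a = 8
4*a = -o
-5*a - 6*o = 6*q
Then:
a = -8/9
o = 32/9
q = -76/27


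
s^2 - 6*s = s*(s - 6)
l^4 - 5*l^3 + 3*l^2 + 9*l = l*(l - 3)^2*(l + 1)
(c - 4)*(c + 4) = c^2 - 16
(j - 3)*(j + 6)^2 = j^3 + 9*j^2 - 108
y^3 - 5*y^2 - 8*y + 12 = (y - 6)*(y - 1)*(y + 2)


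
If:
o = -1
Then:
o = -1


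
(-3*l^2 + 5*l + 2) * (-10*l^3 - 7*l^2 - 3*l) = 30*l^5 - 29*l^4 - 46*l^3 - 29*l^2 - 6*l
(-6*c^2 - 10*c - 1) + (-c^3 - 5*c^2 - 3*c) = -c^3 - 11*c^2 - 13*c - 1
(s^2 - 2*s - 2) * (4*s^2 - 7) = 4*s^4 - 8*s^3 - 15*s^2 + 14*s + 14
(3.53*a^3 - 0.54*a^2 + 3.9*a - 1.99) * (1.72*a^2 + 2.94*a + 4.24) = 6.0716*a^5 + 9.4494*a^4 + 20.0876*a^3 + 5.7536*a^2 + 10.6854*a - 8.4376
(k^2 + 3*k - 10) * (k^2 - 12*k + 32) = k^4 - 9*k^3 - 14*k^2 + 216*k - 320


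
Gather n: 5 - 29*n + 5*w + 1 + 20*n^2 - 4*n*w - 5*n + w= 20*n^2 + n*(-4*w - 34) + 6*w + 6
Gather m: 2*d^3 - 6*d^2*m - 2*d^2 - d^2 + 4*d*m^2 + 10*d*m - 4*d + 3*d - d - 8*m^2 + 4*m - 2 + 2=2*d^3 - 3*d^2 - 2*d + m^2*(4*d - 8) + m*(-6*d^2 + 10*d + 4)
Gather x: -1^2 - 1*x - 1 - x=-2*x - 2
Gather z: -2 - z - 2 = -z - 4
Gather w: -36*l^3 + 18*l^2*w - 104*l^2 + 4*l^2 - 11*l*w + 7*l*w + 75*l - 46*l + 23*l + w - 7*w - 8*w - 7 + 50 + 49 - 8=-36*l^3 - 100*l^2 + 52*l + w*(18*l^2 - 4*l - 14) + 84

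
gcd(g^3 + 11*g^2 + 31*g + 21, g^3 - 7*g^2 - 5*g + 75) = g + 3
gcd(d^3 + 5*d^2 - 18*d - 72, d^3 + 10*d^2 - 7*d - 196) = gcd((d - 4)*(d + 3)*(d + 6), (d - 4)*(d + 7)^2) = d - 4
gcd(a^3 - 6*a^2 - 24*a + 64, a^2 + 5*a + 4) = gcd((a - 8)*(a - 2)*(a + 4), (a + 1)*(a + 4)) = a + 4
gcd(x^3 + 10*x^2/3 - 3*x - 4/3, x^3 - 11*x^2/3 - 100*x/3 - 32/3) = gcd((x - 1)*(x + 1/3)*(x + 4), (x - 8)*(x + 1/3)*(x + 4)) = x^2 + 13*x/3 + 4/3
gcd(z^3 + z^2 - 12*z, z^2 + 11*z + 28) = z + 4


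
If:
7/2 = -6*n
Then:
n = -7/12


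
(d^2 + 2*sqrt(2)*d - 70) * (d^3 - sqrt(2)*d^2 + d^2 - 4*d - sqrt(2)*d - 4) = d^5 + d^4 + sqrt(2)*d^4 - 78*d^3 + sqrt(2)*d^3 - 78*d^2 + 62*sqrt(2)*d^2 + 62*sqrt(2)*d + 280*d + 280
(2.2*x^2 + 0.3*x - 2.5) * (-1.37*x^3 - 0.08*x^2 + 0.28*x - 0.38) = -3.014*x^5 - 0.587*x^4 + 4.017*x^3 - 0.552*x^2 - 0.814*x + 0.95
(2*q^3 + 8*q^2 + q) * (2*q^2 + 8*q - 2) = 4*q^5 + 32*q^4 + 62*q^3 - 8*q^2 - 2*q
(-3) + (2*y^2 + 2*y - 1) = 2*y^2 + 2*y - 4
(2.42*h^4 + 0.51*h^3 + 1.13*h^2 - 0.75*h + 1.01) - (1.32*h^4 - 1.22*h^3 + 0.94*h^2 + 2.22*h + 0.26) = 1.1*h^4 + 1.73*h^3 + 0.19*h^2 - 2.97*h + 0.75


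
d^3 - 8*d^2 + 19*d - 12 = (d - 4)*(d - 3)*(d - 1)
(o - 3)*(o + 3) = o^2 - 9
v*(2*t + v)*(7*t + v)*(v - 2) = 14*t^2*v^2 - 28*t^2*v + 9*t*v^3 - 18*t*v^2 + v^4 - 2*v^3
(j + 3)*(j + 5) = j^2 + 8*j + 15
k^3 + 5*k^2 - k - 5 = (k - 1)*(k + 1)*(k + 5)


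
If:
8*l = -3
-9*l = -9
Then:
No Solution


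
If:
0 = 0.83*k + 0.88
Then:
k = -1.06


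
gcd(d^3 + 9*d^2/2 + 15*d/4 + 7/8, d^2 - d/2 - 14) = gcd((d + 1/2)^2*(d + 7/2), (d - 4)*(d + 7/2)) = d + 7/2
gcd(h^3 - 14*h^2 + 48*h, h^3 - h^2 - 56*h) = h^2 - 8*h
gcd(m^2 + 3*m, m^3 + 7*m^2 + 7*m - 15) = m + 3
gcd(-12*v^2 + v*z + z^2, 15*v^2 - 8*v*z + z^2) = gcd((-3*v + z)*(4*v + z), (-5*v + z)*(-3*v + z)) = -3*v + z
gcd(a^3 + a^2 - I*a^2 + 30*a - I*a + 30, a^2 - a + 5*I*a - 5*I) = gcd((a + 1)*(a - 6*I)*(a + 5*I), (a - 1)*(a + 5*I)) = a + 5*I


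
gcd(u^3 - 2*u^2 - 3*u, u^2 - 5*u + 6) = u - 3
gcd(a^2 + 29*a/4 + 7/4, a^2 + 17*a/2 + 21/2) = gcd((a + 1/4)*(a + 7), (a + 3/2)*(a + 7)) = a + 7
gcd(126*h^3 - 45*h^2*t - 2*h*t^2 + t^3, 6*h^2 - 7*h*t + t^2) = -6*h + t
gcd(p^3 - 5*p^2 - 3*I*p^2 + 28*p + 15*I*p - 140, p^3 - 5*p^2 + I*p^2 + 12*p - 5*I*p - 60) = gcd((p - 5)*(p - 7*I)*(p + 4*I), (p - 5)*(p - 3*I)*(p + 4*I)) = p^2 + p*(-5 + 4*I) - 20*I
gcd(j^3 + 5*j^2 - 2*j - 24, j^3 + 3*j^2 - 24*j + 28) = j - 2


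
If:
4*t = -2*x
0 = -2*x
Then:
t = 0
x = 0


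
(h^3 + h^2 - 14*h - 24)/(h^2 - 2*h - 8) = h + 3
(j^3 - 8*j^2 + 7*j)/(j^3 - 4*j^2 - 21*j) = (j - 1)/(j + 3)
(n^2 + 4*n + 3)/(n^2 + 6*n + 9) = (n + 1)/(n + 3)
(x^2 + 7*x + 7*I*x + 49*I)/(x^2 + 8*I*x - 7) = (x + 7)/(x + I)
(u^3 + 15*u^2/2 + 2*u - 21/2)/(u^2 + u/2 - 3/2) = u + 7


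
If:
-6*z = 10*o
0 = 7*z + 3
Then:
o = 9/35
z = -3/7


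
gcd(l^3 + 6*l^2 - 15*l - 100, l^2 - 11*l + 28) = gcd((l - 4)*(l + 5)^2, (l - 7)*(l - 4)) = l - 4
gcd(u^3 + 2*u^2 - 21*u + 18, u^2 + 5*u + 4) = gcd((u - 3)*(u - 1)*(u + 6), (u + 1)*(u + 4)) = 1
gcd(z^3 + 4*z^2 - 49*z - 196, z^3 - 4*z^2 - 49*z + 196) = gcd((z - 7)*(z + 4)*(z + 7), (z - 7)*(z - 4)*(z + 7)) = z^2 - 49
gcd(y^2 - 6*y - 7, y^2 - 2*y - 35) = y - 7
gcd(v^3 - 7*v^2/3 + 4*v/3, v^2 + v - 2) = v - 1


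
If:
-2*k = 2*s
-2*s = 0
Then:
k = 0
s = 0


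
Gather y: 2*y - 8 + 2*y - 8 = 4*y - 16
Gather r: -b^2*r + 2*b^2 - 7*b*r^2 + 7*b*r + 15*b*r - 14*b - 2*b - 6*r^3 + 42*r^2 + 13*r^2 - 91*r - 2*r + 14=2*b^2 - 16*b - 6*r^3 + r^2*(55 - 7*b) + r*(-b^2 + 22*b - 93) + 14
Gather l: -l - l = -2*l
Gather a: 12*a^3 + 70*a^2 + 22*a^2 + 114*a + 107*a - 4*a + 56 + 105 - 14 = 12*a^3 + 92*a^2 + 217*a + 147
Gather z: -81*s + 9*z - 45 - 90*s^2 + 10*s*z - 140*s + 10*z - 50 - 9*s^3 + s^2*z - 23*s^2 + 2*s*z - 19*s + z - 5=-9*s^3 - 113*s^2 - 240*s + z*(s^2 + 12*s + 20) - 100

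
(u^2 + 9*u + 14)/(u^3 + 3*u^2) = (u^2 + 9*u + 14)/(u^2*(u + 3))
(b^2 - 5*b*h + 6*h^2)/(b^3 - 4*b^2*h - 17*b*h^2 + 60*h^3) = (b - 2*h)/(b^2 - b*h - 20*h^2)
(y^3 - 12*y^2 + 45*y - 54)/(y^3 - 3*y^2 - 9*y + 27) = (y - 6)/(y + 3)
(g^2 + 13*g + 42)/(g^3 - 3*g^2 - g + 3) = (g^2 + 13*g + 42)/(g^3 - 3*g^2 - g + 3)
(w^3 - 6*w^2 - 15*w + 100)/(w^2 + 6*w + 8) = (w^2 - 10*w + 25)/(w + 2)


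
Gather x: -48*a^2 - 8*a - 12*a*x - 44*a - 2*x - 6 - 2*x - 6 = -48*a^2 - 52*a + x*(-12*a - 4) - 12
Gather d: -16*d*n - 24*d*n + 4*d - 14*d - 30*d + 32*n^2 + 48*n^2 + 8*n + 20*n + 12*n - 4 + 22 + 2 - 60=d*(-40*n - 40) + 80*n^2 + 40*n - 40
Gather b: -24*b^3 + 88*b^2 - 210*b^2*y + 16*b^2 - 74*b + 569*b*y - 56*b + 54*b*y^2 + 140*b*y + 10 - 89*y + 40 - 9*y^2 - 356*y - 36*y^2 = -24*b^3 + b^2*(104 - 210*y) + b*(54*y^2 + 709*y - 130) - 45*y^2 - 445*y + 50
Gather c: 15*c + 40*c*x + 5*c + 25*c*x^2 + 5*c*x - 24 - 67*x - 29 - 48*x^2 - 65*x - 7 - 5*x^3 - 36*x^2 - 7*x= c*(25*x^2 + 45*x + 20) - 5*x^3 - 84*x^2 - 139*x - 60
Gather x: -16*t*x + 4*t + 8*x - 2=4*t + x*(8 - 16*t) - 2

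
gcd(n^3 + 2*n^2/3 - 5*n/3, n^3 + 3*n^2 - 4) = n - 1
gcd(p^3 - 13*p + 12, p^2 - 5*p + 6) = p - 3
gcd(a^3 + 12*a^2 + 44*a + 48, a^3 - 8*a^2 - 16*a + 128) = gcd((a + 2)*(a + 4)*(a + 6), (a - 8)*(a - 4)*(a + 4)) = a + 4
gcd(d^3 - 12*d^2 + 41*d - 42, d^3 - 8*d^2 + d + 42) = d^2 - 10*d + 21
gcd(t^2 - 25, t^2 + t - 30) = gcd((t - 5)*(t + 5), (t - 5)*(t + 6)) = t - 5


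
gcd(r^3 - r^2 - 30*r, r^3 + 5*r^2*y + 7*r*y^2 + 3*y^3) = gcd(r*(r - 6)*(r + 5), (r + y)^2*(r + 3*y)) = 1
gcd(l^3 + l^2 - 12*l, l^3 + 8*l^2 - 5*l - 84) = l^2 + l - 12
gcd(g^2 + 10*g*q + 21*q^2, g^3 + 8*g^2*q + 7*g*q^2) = g + 7*q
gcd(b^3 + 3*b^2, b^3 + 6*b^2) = b^2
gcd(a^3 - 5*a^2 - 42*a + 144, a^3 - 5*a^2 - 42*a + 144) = a^3 - 5*a^2 - 42*a + 144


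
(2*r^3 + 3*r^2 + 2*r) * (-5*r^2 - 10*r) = -10*r^5 - 35*r^4 - 40*r^3 - 20*r^2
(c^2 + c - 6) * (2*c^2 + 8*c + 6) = 2*c^4 + 10*c^3 + 2*c^2 - 42*c - 36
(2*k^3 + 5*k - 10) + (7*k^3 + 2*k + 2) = 9*k^3 + 7*k - 8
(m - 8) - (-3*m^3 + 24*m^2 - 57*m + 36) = 3*m^3 - 24*m^2 + 58*m - 44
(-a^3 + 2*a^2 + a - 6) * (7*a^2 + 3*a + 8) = -7*a^5 + 11*a^4 + 5*a^3 - 23*a^2 - 10*a - 48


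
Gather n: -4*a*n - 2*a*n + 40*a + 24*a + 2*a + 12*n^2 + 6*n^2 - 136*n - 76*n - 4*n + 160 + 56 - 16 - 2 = 66*a + 18*n^2 + n*(-6*a - 216) + 198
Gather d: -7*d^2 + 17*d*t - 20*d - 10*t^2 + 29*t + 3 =-7*d^2 + d*(17*t - 20) - 10*t^2 + 29*t + 3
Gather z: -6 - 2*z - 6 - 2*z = -4*z - 12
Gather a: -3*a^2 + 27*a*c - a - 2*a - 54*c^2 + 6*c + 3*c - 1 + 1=-3*a^2 + a*(27*c - 3) - 54*c^2 + 9*c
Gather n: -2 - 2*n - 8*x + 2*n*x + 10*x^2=n*(2*x - 2) + 10*x^2 - 8*x - 2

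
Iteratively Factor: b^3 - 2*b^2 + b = (b)*(b^2 - 2*b + 1) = b*(b - 1)*(b - 1)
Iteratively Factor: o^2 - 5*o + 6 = (o - 2)*(o - 3)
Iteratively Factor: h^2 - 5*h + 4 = (h - 4)*(h - 1)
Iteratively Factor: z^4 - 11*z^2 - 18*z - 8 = (z - 4)*(z^3 + 4*z^2 + 5*z + 2) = (z - 4)*(z + 1)*(z^2 + 3*z + 2) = (z - 4)*(z + 1)*(z + 2)*(z + 1)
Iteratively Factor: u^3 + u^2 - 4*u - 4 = (u + 1)*(u^2 - 4) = (u + 1)*(u + 2)*(u - 2)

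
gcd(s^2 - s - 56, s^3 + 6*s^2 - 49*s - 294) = s + 7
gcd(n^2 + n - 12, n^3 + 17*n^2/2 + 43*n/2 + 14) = n + 4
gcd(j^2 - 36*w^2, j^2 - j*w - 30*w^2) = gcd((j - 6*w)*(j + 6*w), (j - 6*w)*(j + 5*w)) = -j + 6*w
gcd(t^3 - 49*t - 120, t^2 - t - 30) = t + 5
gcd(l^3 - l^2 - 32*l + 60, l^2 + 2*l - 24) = l + 6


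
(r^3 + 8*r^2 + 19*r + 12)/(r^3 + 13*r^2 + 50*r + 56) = (r^2 + 4*r + 3)/(r^2 + 9*r + 14)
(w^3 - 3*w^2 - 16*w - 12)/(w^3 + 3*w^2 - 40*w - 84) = (w + 1)/(w + 7)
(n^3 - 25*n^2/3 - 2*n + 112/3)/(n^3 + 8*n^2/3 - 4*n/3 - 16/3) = (3*n^2 - 31*n + 56)/(3*n^2 + 2*n - 8)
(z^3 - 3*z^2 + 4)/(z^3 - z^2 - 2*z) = (z - 2)/z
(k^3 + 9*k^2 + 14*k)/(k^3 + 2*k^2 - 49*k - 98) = k/(k - 7)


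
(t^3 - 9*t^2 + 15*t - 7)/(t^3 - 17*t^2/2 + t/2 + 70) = 2*(t^2 - 2*t + 1)/(2*t^2 - 3*t - 20)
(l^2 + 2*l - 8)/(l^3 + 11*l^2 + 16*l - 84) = (l + 4)/(l^2 + 13*l + 42)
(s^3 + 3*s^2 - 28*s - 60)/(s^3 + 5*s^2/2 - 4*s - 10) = 2*(s^2 + s - 30)/(2*s^2 + s - 10)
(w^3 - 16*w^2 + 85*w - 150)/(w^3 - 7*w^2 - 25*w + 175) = (w^2 - 11*w + 30)/(w^2 - 2*w - 35)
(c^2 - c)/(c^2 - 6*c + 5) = c/(c - 5)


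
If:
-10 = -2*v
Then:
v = 5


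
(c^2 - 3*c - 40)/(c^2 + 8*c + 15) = (c - 8)/(c + 3)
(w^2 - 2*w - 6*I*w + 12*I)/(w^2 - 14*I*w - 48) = (w - 2)/(w - 8*I)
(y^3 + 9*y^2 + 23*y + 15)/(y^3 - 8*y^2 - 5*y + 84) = (y^2 + 6*y + 5)/(y^2 - 11*y + 28)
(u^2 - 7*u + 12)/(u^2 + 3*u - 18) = (u - 4)/(u + 6)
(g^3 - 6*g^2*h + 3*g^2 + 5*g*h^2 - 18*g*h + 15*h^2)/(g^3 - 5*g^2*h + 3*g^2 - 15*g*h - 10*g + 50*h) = (g^2 - g*h + 3*g - 3*h)/(g^2 + 3*g - 10)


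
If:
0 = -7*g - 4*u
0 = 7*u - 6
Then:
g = -24/49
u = 6/7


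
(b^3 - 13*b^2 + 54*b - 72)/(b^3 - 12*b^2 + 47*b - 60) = (b - 6)/(b - 5)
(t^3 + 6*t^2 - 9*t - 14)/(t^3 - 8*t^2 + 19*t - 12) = (t^3 + 6*t^2 - 9*t - 14)/(t^3 - 8*t^2 + 19*t - 12)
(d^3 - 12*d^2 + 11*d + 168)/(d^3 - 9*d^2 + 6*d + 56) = (d^2 - 5*d - 24)/(d^2 - 2*d - 8)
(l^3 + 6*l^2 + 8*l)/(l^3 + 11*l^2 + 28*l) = (l + 2)/(l + 7)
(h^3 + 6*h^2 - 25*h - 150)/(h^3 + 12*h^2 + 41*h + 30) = (h - 5)/(h + 1)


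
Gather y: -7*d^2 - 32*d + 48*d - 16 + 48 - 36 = -7*d^2 + 16*d - 4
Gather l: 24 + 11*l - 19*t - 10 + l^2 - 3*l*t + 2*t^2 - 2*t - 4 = l^2 + l*(11 - 3*t) + 2*t^2 - 21*t + 10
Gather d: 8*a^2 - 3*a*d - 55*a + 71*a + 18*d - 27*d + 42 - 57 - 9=8*a^2 + 16*a + d*(-3*a - 9) - 24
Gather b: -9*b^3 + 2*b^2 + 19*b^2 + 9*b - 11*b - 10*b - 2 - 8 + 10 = -9*b^3 + 21*b^2 - 12*b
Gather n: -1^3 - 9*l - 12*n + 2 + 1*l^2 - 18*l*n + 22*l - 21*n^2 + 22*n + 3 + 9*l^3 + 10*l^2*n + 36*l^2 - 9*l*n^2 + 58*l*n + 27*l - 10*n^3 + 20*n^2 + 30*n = 9*l^3 + 37*l^2 + 40*l - 10*n^3 + n^2*(-9*l - 1) + n*(10*l^2 + 40*l + 40) + 4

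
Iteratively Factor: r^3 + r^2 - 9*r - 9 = (r + 1)*(r^2 - 9) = (r - 3)*(r + 1)*(r + 3)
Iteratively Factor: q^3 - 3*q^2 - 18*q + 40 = (q - 2)*(q^2 - q - 20) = (q - 5)*(q - 2)*(q + 4)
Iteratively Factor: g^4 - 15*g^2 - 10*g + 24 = (g - 1)*(g^3 + g^2 - 14*g - 24) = (g - 1)*(g + 3)*(g^2 - 2*g - 8) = (g - 4)*(g - 1)*(g + 3)*(g + 2)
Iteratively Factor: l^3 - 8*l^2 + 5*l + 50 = (l - 5)*(l^2 - 3*l - 10) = (l - 5)*(l + 2)*(l - 5)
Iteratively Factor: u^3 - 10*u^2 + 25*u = (u)*(u^2 - 10*u + 25) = u*(u - 5)*(u - 5)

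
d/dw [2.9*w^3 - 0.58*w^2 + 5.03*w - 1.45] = 8.7*w^2 - 1.16*w + 5.03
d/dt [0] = 0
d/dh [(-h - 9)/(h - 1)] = 10/(h - 1)^2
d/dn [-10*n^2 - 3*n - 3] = -20*n - 3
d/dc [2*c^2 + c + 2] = 4*c + 1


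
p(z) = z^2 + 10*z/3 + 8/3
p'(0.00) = 3.33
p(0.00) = 2.67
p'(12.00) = 27.33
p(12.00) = 186.67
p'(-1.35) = 0.63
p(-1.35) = -0.01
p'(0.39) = 4.11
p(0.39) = 4.12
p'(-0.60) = 2.13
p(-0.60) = 1.03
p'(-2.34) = -1.35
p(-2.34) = 0.34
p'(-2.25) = -1.17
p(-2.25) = 0.23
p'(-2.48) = -1.63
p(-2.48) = 0.55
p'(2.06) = 7.45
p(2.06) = 13.78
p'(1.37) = 6.07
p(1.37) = 9.11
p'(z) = 2*z + 10/3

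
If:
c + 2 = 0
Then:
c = -2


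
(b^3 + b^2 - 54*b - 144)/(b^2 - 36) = (b^2 - 5*b - 24)/(b - 6)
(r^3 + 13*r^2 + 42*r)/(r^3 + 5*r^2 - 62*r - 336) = r/(r - 8)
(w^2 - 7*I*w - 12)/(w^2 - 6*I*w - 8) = (w - 3*I)/(w - 2*I)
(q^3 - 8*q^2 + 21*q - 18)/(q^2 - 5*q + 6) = q - 3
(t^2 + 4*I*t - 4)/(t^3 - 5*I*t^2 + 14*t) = (t + 2*I)/(t*(t - 7*I))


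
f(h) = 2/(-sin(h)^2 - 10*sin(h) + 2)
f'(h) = 2*(2*sin(h)*cos(h) + 10*cos(h))/(-sin(h)^2 - 10*sin(h) + 2)^2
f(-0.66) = 0.26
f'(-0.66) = 0.23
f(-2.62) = 0.30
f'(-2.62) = -0.34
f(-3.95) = -0.35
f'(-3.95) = -0.48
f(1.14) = -0.25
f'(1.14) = 0.16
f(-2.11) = 0.20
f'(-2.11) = -0.09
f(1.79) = -0.23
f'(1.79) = -0.07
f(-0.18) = 0.53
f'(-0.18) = 1.34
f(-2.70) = 0.33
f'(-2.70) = -0.45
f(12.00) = 0.28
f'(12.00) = 0.30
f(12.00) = 0.28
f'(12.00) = 0.30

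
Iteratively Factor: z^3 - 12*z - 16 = (z - 4)*(z^2 + 4*z + 4) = (z - 4)*(z + 2)*(z + 2)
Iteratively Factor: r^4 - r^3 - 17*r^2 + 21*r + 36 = (r - 3)*(r^3 + 2*r^2 - 11*r - 12) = (r - 3)^2*(r^2 + 5*r + 4) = (r - 3)^2*(r + 1)*(r + 4)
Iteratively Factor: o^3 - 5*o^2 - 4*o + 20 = (o + 2)*(o^2 - 7*o + 10) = (o - 5)*(o + 2)*(o - 2)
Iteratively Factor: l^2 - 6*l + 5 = (l - 1)*(l - 5)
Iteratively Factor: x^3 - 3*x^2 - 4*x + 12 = (x - 3)*(x^2 - 4) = (x - 3)*(x + 2)*(x - 2)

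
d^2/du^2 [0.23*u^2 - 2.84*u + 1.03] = 0.460000000000000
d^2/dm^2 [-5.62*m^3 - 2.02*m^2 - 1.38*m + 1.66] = -33.72*m - 4.04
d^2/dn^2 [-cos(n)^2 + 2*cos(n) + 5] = -2*cos(n) + 2*cos(2*n)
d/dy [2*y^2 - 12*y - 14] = 4*y - 12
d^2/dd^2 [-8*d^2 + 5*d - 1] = -16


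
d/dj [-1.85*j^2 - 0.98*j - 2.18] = -3.7*j - 0.98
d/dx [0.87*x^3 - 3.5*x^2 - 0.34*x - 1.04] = 2.61*x^2 - 7.0*x - 0.34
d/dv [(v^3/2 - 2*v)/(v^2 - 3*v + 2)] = (v^2/2 - v - 1)/(v^2 - 2*v + 1)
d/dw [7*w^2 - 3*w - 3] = 14*w - 3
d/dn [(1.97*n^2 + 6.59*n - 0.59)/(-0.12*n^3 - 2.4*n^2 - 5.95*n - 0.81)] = (0.2364*n^4 + 1.5816*n^3 + 3.88209999999999*n^2 - 6.0234*n - 8.8484)/(0.0144*n^6 + 0.576*n^5 + 7.188*n^4 + 28.7544*n^3 + 39.2905*n^2 + 9.639*n + 0.6561)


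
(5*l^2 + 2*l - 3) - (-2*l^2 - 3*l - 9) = 7*l^2 + 5*l + 6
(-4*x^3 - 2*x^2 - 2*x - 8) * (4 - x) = 4*x^4 - 14*x^3 - 6*x^2 - 32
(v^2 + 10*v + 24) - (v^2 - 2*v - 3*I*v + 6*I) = 12*v + 3*I*v + 24 - 6*I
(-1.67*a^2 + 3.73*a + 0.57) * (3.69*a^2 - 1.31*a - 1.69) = -6.1623*a^4 + 15.9514*a^3 + 0.0392999999999994*a^2 - 7.0504*a - 0.9633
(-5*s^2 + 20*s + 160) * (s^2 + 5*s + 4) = -5*s^4 - 5*s^3 + 240*s^2 + 880*s + 640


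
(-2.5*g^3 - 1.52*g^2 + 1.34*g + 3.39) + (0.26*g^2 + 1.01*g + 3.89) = -2.5*g^3 - 1.26*g^2 + 2.35*g + 7.28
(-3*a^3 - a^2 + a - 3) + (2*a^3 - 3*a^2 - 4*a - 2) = -a^3 - 4*a^2 - 3*a - 5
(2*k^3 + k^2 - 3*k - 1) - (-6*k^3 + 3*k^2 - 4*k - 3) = 8*k^3 - 2*k^2 + k + 2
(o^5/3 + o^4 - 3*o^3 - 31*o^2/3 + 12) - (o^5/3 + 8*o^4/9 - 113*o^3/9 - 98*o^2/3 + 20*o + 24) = o^4/9 + 86*o^3/9 + 67*o^2/3 - 20*o - 12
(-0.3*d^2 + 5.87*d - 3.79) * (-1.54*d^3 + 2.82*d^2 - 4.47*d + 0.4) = 0.462*d^5 - 9.8858*d^4 + 23.731*d^3 - 37.0467*d^2 + 19.2893*d - 1.516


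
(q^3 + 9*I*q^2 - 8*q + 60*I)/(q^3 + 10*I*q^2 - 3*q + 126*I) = (q^2 + 3*I*q + 10)/(q^2 + 4*I*q + 21)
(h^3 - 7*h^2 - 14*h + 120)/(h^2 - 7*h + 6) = (h^2 - h - 20)/(h - 1)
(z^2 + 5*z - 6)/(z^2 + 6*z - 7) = (z + 6)/(z + 7)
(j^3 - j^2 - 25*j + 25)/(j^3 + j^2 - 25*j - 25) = (j - 1)/(j + 1)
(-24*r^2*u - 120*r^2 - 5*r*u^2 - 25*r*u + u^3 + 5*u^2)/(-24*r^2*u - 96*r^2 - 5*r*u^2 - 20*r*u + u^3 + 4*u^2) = (u + 5)/(u + 4)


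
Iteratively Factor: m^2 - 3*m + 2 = (m - 1)*(m - 2)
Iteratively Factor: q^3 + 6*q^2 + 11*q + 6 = (q + 3)*(q^2 + 3*q + 2) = (q + 1)*(q + 3)*(q + 2)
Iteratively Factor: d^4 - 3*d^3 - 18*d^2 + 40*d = (d - 2)*(d^3 - d^2 - 20*d) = (d - 2)*(d + 4)*(d^2 - 5*d) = (d - 5)*(d - 2)*(d + 4)*(d)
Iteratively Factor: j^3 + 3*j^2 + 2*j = (j)*(j^2 + 3*j + 2) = j*(j + 2)*(j + 1)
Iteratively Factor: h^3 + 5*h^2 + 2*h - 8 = (h - 1)*(h^2 + 6*h + 8) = (h - 1)*(h + 2)*(h + 4)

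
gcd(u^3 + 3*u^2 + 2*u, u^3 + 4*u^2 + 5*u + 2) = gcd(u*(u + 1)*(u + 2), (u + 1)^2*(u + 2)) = u^2 + 3*u + 2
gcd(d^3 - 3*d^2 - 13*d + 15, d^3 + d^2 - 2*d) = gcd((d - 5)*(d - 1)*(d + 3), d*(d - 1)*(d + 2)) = d - 1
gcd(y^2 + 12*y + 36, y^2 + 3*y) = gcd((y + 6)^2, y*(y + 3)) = 1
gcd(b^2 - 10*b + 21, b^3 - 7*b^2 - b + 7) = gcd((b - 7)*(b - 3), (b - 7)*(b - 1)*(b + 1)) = b - 7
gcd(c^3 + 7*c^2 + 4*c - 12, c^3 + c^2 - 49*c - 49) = 1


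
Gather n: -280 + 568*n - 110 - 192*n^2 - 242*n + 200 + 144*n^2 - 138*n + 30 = -48*n^2 + 188*n - 160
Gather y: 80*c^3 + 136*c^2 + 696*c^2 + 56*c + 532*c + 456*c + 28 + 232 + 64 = 80*c^3 + 832*c^2 + 1044*c + 324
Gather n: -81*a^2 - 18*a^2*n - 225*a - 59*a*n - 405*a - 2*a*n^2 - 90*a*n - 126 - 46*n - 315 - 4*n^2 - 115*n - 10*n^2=-81*a^2 - 630*a + n^2*(-2*a - 14) + n*(-18*a^2 - 149*a - 161) - 441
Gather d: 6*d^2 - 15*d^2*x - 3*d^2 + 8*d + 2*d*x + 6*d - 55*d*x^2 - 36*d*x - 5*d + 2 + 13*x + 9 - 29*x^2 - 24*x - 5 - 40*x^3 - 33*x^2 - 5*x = d^2*(3 - 15*x) + d*(-55*x^2 - 34*x + 9) - 40*x^3 - 62*x^2 - 16*x + 6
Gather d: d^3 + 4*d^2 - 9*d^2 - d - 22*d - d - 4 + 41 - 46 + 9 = d^3 - 5*d^2 - 24*d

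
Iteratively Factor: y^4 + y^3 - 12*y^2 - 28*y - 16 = (y + 2)*(y^3 - y^2 - 10*y - 8) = (y + 1)*(y + 2)*(y^2 - 2*y - 8) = (y - 4)*(y + 1)*(y + 2)*(y + 2)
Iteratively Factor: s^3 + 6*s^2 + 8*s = (s + 2)*(s^2 + 4*s) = (s + 2)*(s + 4)*(s)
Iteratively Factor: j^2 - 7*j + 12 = (j - 3)*(j - 4)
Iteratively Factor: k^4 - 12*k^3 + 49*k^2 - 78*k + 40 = (k - 4)*(k^3 - 8*k^2 + 17*k - 10) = (k - 4)*(k - 1)*(k^2 - 7*k + 10) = (k - 5)*(k - 4)*(k - 1)*(k - 2)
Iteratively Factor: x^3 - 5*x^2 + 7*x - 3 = (x - 1)*(x^2 - 4*x + 3) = (x - 1)^2*(x - 3)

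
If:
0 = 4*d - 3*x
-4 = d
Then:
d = -4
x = -16/3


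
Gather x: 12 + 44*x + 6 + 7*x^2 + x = 7*x^2 + 45*x + 18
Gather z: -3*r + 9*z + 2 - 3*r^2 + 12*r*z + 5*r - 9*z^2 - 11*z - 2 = -3*r^2 + 2*r - 9*z^2 + z*(12*r - 2)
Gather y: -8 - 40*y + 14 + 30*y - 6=-10*y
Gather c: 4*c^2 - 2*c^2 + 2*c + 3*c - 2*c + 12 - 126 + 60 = 2*c^2 + 3*c - 54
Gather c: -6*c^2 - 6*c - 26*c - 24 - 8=-6*c^2 - 32*c - 32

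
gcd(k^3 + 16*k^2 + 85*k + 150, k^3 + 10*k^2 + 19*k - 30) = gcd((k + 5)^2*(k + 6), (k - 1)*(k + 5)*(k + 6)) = k^2 + 11*k + 30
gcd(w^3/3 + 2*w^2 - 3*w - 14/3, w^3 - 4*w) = w - 2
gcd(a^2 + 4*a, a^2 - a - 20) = a + 4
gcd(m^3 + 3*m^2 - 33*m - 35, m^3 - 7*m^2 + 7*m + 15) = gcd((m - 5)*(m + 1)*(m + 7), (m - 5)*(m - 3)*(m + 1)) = m^2 - 4*m - 5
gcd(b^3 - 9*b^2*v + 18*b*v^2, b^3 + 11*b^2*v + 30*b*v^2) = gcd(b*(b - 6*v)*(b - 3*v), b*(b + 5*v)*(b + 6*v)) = b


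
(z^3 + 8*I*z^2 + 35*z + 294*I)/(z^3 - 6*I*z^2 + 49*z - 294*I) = (z + 7*I)/(z - 7*I)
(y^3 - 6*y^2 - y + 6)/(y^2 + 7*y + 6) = (y^2 - 7*y + 6)/(y + 6)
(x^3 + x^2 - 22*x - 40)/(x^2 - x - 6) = (x^2 - x - 20)/(x - 3)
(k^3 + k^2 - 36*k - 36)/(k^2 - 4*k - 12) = (k^2 + 7*k + 6)/(k + 2)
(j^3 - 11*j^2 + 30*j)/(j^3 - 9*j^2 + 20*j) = (j - 6)/(j - 4)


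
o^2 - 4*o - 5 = (o - 5)*(o + 1)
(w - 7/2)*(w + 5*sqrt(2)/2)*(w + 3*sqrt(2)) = w^3 - 7*w^2/2 + 11*sqrt(2)*w^2/2 - 77*sqrt(2)*w/4 + 15*w - 105/2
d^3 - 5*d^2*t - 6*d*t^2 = d*(d - 6*t)*(d + t)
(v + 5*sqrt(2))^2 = v^2 + 10*sqrt(2)*v + 50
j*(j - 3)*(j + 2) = j^3 - j^2 - 6*j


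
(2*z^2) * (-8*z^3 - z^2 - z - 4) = -16*z^5 - 2*z^4 - 2*z^3 - 8*z^2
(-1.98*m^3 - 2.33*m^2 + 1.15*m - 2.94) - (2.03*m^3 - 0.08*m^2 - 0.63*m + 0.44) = -4.01*m^3 - 2.25*m^2 + 1.78*m - 3.38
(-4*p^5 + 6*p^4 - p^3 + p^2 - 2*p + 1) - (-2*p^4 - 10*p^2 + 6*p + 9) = -4*p^5 + 8*p^4 - p^3 + 11*p^2 - 8*p - 8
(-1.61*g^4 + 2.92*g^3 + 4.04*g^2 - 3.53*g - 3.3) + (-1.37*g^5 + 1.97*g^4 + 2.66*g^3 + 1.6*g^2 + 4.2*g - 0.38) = -1.37*g^5 + 0.36*g^4 + 5.58*g^3 + 5.64*g^2 + 0.67*g - 3.68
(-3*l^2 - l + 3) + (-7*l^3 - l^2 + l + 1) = -7*l^3 - 4*l^2 + 4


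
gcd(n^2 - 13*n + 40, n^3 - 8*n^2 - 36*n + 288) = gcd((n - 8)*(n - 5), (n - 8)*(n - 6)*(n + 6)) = n - 8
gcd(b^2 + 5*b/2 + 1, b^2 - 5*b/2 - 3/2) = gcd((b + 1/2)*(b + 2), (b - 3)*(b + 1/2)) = b + 1/2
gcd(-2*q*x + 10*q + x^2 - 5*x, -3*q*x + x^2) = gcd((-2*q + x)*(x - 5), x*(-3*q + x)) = 1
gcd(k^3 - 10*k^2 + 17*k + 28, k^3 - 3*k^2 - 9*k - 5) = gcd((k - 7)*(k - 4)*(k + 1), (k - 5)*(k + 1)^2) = k + 1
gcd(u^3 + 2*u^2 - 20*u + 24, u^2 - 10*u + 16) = u - 2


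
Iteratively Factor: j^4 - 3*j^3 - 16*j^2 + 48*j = (j - 3)*(j^3 - 16*j) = j*(j - 3)*(j^2 - 16) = j*(j - 3)*(j + 4)*(j - 4)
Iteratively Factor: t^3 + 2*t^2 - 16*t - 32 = (t - 4)*(t^2 + 6*t + 8) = (t - 4)*(t + 4)*(t + 2)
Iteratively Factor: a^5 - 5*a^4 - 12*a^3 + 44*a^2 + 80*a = (a + 2)*(a^4 - 7*a^3 + 2*a^2 + 40*a) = a*(a + 2)*(a^3 - 7*a^2 + 2*a + 40) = a*(a + 2)^2*(a^2 - 9*a + 20) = a*(a - 4)*(a + 2)^2*(a - 5)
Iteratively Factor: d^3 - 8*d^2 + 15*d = (d - 5)*(d^2 - 3*d) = d*(d - 5)*(d - 3)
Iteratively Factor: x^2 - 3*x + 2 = (x - 2)*(x - 1)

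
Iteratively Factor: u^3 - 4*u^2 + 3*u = (u - 1)*(u^2 - 3*u) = (u - 3)*(u - 1)*(u)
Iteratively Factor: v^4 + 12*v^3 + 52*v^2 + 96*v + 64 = (v + 4)*(v^3 + 8*v^2 + 20*v + 16) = (v + 4)^2*(v^2 + 4*v + 4) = (v + 2)*(v + 4)^2*(v + 2)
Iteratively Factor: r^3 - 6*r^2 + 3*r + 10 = (r - 5)*(r^2 - r - 2) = (r - 5)*(r + 1)*(r - 2)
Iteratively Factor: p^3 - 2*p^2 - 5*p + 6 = (p + 2)*(p^2 - 4*p + 3) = (p - 3)*(p + 2)*(p - 1)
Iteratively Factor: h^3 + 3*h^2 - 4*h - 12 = (h + 3)*(h^2 - 4) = (h - 2)*(h + 3)*(h + 2)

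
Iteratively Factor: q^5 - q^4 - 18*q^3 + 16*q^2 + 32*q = (q)*(q^4 - q^3 - 18*q^2 + 16*q + 32) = q*(q - 2)*(q^3 + q^2 - 16*q - 16) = q*(q - 2)*(q + 4)*(q^2 - 3*q - 4) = q*(q - 4)*(q - 2)*(q + 4)*(q + 1)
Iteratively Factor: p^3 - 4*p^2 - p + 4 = (p + 1)*(p^2 - 5*p + 4) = (p - 1)*(p + 1)*(p - 4)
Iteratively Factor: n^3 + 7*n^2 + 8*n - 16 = (n + 4)*(n^2 + 3*n - 4) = (n + 4)^2*(n - 1)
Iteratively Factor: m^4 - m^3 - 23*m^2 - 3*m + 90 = (m + 3)*(m^3 - 4*m^2 - 11*m + 30) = (m - 2)*(m + 3)*(m^2 - 2*m - 15) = (m - 2)*(m + 3)^2*(m - 5)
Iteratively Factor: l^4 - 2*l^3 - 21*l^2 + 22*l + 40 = (l - 2)*(l^3 - 21*l - 20) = (l - 2)*(l + 4)*(l^2 - 4*l - 5) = (l - 5)*(l - 2)*(l + 4)*(l + 1)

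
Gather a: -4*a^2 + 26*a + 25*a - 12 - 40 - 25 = -4*a^2 + 51*a - 77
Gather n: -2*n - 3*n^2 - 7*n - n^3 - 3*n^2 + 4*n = -n^3 - 6*n^2 - 5*n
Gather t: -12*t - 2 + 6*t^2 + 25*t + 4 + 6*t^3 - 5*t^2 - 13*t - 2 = 6*t^3 + t^2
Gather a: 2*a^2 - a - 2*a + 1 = 2*a^2 - 3*a + 1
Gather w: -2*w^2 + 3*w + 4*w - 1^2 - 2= -2*w^2 + 7*w - 3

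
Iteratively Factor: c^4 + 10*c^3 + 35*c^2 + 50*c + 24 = (c + 2)*(c^3 + 8*c^2 + 19*c + 12) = (c + 1)*(c + 2)*(c^2 + 7*c + 12) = (c + 1)*(c + 2)*(c + 3)*(c + 4)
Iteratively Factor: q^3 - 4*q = (q - 2)*(q^2 + 2*q) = (q - 2)*(q + 2)*(q)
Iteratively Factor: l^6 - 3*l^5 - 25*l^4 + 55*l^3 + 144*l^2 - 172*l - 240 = (l + 2)*(l^5 - 5*l^4 - 15*l^3 + 85*l^2 - 26*l - 120) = (l - 2)*(l + 2)*(l^4 - 3*l^3 - 21*l^2 + 43*l + 60) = (l - 5)*(l - 2)*(l + 2)*(l^3 + 2*l^2 - 11*l - 12) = (l - 5)*(l - 2)*(l + 2)*(l + 4)*(l^2 - 2*l - 3) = (l - 5)*(l - 2)*(l + 1)*(l + 2)*(l + 4)*(l - 3)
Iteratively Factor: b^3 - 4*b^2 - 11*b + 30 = (b + 3)*(b^2 - 7*b + 10) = (b - 5)*(b + 3)*(b - 2)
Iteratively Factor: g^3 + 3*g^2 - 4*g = (g - 1)*(g^2 + 4*g) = g*(g - 1)*(g + 4)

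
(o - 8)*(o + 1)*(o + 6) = o^3 - o^2 - 50*o - 48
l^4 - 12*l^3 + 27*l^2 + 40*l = l*(l - 8)*(l - 5)*(l + 1)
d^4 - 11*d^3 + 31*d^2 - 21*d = d*(d - 7)*(d - 3)*(d - 1)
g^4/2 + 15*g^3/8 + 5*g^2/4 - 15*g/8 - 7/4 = (g/2 + 1)*(g - 1)*(g + 1)*(g + 7/4)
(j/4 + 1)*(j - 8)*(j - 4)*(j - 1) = j^4/4 - 9*j^3/4 - 2*j^2 + 36*j - 32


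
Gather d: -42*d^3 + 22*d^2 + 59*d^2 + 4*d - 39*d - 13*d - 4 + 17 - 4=-42*d^3 + 81*d^2 - 48*d + 9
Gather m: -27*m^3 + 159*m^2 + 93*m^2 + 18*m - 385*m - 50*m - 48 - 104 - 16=-27*m^3 + 252*m^2 - 417*m - 168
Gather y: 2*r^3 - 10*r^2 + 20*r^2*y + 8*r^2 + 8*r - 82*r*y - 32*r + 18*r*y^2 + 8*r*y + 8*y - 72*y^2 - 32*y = 2*r^3 - 2*r^2 - 24*r + y^2*(18*r - 72) + y*(20*r^2 - 74*r - 24)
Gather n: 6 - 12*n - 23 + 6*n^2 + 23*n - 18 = 6*n^2 + 11*n - 35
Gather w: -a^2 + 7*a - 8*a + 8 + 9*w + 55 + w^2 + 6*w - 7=-a^2 - a + w^2 + 15*w + 56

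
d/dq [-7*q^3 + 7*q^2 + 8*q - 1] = -21*q^2 + 14*q + 8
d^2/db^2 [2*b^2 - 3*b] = 4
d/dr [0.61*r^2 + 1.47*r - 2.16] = 1.22*r + 1.47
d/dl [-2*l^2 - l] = -4*l - 1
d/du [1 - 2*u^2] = -4*u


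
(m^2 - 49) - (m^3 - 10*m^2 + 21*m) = -m^3 + 11*m^2 - 21*m - 49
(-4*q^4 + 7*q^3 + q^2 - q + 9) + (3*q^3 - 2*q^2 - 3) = -4*q^4 + 10*q^3 - q^2 - q + 6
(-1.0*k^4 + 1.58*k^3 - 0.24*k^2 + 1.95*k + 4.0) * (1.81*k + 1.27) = -1.81*k^5 + 1.5898*k^4 + 1.5722*k^3 + 3.2247*k^2 + 9.7165*k + 5.08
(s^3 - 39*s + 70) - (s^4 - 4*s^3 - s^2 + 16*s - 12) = -s^4 + 5*s^3 + s^2 - 55*s + 82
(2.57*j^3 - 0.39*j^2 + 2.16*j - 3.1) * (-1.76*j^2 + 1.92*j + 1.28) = -4.5232*j^5 + 5.6208*j^4 - 1.2608*j^3 + 9.104*j^2 - 3.1872*j - 3.968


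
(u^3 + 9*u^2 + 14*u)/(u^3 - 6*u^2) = (u^2 + 9*u + 14)/(u*(u - 6))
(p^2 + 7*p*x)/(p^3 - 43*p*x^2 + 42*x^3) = p/(p^2 - 7*p*x + 6*x^2)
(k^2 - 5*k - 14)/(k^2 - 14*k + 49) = (k + 2)/(k - 7)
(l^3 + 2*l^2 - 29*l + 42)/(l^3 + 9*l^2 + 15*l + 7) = (l^2 - 5*l + 6)/(l^2 + 2*l + 1)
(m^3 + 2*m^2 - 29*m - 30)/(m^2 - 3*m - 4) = (m^2 + m - 30)/(m - 4)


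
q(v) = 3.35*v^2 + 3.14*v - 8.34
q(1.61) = 5.40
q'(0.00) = 3.14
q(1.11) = -0.73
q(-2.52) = 5.02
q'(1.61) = 13.93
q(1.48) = 3.65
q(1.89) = 9.56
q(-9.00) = 234.75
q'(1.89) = 15.80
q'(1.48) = 13.06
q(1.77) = 7.71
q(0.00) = -8.34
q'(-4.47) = -26.81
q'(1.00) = 9.84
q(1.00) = -1.85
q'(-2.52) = -13.74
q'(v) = 6.7*v + 3.14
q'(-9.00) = -57.16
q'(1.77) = 15.00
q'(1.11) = 10.58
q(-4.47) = 44.56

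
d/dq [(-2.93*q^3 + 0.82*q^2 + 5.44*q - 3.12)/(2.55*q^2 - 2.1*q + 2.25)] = (-7.4715*q^4 + 12.306*q^3 - 35.3715*q^2 + 19.602*q + 5.688)/(6.5025*q^4 - 10.71*q^3 + 15.885*q^2 - 9.45*q + 5.0625)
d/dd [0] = 0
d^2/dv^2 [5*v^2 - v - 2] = 10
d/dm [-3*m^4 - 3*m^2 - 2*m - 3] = -12*m^3 - 6*m - 2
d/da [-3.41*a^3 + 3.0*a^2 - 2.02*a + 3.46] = -10.23*a^2 + 6.0*a - 2.02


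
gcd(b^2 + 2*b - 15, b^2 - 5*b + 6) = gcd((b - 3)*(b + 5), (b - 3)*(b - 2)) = b - 3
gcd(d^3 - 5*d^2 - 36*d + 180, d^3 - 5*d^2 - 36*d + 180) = d^3 - 5*d^2 - 36*d + 180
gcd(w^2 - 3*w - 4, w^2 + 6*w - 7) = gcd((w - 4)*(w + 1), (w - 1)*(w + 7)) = 1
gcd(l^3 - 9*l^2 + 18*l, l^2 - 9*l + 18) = l^2 - 9*l + 18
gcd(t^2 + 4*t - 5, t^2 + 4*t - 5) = t^2 + 4*t - 5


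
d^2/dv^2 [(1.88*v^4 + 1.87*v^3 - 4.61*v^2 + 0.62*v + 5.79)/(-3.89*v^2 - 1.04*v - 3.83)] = (-56.8966960000001*v^6 - 45.6343680000002*v^5 - 180.257784*v^4 - 124.202938*v^3 - 1313.409084*v^2 - 249.706038*v + 300.188444)/(58.863869*v^6 + 47.212152*v^5 + 186.490101*v^4 + 94.092752*v^3 + 183.613647*v^2 + 45.766968*v + 56.181887)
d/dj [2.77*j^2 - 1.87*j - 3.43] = 5.54*j - 1.87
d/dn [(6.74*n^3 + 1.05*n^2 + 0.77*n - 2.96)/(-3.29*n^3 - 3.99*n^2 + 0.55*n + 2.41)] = (1.4210854715202e-14*n^5 - 23.4381*n^4 + 12.4806*n^3 + 23.1648*n^2 - 18.5598*n + 3.4837)/(10.8241*n^6 + 26.2542*n^5 + 12.3011*n^4 - 20.2468*n^3 - 18.9293*n^2 + 2.651*n + 5.8081)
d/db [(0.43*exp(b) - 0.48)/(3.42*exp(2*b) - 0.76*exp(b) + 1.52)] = (-1.4706*exp(2*b) + 3.2832*exp(b) + 0.2888)*exp(b)/(11.6964*exp(4*b) - 5.1984*exp(3*b) + 10.9744*exp(2*b) - 2.3104*exp(b) + 2.3104)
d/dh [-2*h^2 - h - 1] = -4*h - 1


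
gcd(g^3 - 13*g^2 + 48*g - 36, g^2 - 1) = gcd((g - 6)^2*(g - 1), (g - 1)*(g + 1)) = g - 1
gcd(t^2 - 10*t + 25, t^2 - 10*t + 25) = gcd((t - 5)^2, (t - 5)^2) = t^2 - 10*t + 25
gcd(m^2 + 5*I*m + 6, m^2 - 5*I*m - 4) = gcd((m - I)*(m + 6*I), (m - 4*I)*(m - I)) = m - I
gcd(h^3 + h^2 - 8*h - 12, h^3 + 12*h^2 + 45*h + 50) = h + 2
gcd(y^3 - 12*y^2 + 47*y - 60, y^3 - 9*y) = y - 3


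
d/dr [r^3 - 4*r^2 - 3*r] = 3*r^2 - 8*r - 3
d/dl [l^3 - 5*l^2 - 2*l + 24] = 3*l^2 - 10*l - 2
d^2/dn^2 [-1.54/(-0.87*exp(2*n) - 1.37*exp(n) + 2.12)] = (1.54*(1.74*exp(n) + 1.37)*(3.48*exp(n) + 2.74)*exp(n) - (5.3592*exp(n) + 2.1098)*(0.87*exp(2*n) + 1.37*exp(n) - 2.12))*exp(n)/(0.87*exp(2*n) + 1.37*exp(n) - 2.12)^3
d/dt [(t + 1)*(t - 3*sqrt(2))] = 2*t - 3*sqrt(2) + 1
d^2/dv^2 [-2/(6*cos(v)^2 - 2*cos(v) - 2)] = (-36*sin(v)^4 + 31*sin(v)^2 - 41*cos(v)/4 + 9*cos(3*v)/4 + 13)/(3*sin(v)^2 + cos(v) - 2)^3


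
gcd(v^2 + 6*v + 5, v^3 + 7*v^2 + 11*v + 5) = v^2 + 6*v + 5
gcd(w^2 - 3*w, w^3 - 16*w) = w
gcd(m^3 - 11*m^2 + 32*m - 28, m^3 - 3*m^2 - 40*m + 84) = m^2 - 9*m + 14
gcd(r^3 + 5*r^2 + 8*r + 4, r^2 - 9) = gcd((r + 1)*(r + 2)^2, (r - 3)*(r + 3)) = 1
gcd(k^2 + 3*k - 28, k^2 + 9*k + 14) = k + 7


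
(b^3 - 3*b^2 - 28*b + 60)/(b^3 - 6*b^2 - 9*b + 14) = (b^3 - 3*b^2 - 28*b + 60)/(b^3 - 6*b^2 - 9*b + 14)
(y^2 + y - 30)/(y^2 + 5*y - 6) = (y - 5)/(y - 1)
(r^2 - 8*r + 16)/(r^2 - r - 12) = (r - 4)/(r + 3)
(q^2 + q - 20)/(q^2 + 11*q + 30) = (q - 4)/(q + 6)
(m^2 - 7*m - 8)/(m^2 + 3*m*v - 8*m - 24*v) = (m + 1)/(m + 3*v)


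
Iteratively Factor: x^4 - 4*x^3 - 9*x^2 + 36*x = (x)*(x^3 - 4*x^2 - 9*x + 36) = x*(x - 4)*(x^2 - 9) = x*(x - 4)*(x + 3)*(x - 3)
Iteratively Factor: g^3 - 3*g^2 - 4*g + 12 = (g + 2)*(g^2 - 5*g + 6) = (g - 3)*(g + 2)*(g - 2)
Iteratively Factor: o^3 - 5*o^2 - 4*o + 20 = (o - 2)*(o^2 - 3*o - 10) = (o - 2)*(o + 2)*(o - 5)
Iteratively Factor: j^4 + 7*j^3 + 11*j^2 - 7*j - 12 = (j + 3)*(j^3 + 4*j^2 - j - 4) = (j + 1)*(j + 3)*(j^2 + 3*j - 4) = (j - 1)*(j + 1)*(j + 3)*(j + 4)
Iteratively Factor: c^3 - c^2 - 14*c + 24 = (c - 3)*(c^2 + 2*c - 8) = (c - 3)*(c + 4)*(c - 2)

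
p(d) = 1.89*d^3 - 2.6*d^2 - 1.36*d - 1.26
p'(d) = 5.67*d^2 - 5.2*d - 1.36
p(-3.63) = -120.99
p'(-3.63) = 92.23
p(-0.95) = -3.93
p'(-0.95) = 8.70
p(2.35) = 5.71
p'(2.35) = 17.73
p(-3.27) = -90.70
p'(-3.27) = 76.27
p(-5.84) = -458.44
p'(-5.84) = 222.39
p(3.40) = 38.34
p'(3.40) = 46.51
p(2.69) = 13.06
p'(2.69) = 25.68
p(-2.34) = -36.53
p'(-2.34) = 41.85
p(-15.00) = -6944.61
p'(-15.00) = 1352.39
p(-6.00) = -494.94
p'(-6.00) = 233.96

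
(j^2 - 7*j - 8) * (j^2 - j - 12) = j^4 - 8*j^3 - 13*j^2 + 92*j + 96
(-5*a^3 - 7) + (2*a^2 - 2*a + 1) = -5*a^3 + 2*a^2 - 2*a - 6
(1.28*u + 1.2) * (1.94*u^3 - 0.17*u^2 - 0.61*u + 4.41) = 2.4832*u^4 + 2.1104*u^3 - 0.9848*u^2 + 4.9128*u + 5.292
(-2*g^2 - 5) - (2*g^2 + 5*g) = -4*g^2 - 5*g - 5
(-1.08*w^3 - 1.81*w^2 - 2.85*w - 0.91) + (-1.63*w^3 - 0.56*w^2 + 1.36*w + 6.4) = -2.71*w^3 - 2.37*w^2 - 1.49*w + 5.49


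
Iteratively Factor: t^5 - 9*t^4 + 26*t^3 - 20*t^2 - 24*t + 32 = (t - 2)*(t^4 - 7*t^3 + 12*t^2 + 4*t - 16) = (t - 2)^2*(t^3 - 5*t^2 + 2*t + 8) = (t - 2)^2*(t + 1)*(t^2 - 6*t + 8) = (t - 2)^3*(t + 1)*(t - 4)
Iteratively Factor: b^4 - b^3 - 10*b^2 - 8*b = (b + 1)*(b^3 - 2*b^2 - 8*b) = b*(b + 1)*(b^2 - 2*b - 8) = b*(b - 4)*(b + 1)*(b + 2)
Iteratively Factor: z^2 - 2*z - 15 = (z + 3)*(z - 5)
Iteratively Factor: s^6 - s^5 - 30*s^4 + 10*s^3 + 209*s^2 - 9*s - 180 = (s - 5)*(s^5 + 4*s^4 - 10*s^3 - 40*s^2 + 9*s + 36) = (s - 5)*(s - 1)*(s^4 + 5*s^3 - 5*s^2 - 45*s - 36) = (s - 5)*(s - 3)*(s - 1)*(s^3 + 8*s^2 + 19*s + 12) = (s - 5)*(s - 3)*(s - 1)*(s + 1)*(s^2 + 7*s + 12) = (s - 5)*(s - 3)*(s - 1)*(s + 1)*(s + 4)*(s + 3)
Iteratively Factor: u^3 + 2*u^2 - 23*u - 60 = (u - 5)*(u^2 + 7*u + 12) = (u - 5)*(u + 4)*(u + 3)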